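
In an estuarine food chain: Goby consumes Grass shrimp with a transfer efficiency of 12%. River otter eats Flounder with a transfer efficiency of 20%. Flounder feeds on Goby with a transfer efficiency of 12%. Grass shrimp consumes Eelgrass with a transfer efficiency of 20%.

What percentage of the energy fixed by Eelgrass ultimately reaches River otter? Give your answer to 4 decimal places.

Product of link efficiencies: 0.2 × 0.12 × 0.12 × 0.2 = 0.000576
As a percentage: 0.000576 × 100 = 0.0576%

0.0576%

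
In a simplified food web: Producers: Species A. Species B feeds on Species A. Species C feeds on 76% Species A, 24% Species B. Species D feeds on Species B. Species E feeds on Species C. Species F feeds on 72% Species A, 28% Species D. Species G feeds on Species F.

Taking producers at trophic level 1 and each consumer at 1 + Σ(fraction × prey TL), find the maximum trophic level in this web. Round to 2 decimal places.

3.56

Species B: 1 + 1 = 2
Species C: 1 + (0.76×1 + 0.24×2) = 2.24
Species D: 1 + 2 = 3
Species E: 1 + 2.24 = 3.24
Species F: 1 + (0.72×1 + 0.28×3) = 2.56
Species G: 1 + 2.56 = 3.56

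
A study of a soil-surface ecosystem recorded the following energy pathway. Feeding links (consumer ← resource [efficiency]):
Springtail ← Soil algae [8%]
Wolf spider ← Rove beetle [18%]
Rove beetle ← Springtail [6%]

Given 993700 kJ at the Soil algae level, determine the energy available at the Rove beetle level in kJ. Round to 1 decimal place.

4769.8 kJ

Springtail: 993700 × 0.08 = 79496 kJ
Rove beetle: 79496 × 0.06 = 4769.76 kJ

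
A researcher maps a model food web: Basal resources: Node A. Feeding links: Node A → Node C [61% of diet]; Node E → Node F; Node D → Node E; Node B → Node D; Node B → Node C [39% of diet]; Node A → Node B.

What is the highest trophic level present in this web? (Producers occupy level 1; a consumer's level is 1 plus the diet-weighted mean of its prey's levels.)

Node B: 1 + 1 = 2
Node C: 1 + (0.39×2 + 0.61×1) = 2.39
Node D: 1 + 2 = 3
Node E: 1 + 3 = 4
Node F: 1 + 4 = 5

5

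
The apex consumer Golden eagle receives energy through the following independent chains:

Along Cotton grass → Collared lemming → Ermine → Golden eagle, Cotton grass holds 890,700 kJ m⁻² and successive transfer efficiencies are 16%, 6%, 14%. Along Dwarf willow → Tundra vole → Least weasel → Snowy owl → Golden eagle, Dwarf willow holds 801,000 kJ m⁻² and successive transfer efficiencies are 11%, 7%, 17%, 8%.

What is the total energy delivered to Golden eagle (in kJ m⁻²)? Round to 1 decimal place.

Via Cotton grass: 890700 × 0.16 × 0.06 × 0.14 = 1197.1008 kJ m⁻²
Via Dwarf willow: 801000 × 0.11 × 0.07 × 0.17 × 0.08 = 83.88072 kJ m⁻²
Total at Golden eagle: 1197.1008 + 83.88072 = 1280.98152 kJ m⁻²

1281.0 kJ m⁻²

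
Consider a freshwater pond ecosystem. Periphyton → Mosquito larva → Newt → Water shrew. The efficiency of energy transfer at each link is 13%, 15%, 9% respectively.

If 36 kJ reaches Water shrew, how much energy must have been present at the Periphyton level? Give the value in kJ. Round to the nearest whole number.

Cumulative transfer efficiency: 0.13 × 0.15 × 0.09 = 0.001755
Periphyton energy = 36 / 0.001755 = 20513 kJ

20513 kJ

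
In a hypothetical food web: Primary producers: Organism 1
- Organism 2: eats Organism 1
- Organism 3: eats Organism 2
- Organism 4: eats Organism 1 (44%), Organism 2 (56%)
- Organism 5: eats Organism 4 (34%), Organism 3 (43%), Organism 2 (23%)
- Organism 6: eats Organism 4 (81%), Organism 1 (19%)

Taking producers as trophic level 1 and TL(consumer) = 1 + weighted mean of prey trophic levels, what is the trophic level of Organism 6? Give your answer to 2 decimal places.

3.26

Organism 2: 1 + 1 = 2
Organism 3: 1 + 2 = 3
Organism 4: 1 + (0.44×1 + 0.56×2) = 2.56
Organism 5: 1 + (0.34×2.56 + 0.43×3 + 0.23×2) = 3.6204
Organism 6: 1 + (0.81×2.56 + 0.19×1) = 3.2636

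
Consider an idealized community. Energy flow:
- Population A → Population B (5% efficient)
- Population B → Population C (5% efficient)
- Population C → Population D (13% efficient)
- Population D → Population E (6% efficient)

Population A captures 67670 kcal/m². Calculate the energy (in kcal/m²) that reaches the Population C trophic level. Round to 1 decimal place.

169.2 kcal/m²

Population B: 67670 × 0.05 = 3383.5 kcal/m²
Population C: 3383.5 × 0.05 = 169.175 kcal/m²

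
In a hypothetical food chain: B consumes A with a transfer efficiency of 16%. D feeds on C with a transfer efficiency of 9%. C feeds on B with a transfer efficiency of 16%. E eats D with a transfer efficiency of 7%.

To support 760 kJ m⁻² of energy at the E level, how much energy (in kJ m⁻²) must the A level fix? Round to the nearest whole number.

Cumulative transfer efficiency: 0.16 × 0.16 × 0.09 × 0.07 = 0.00016128
A energy = 760 / 0.00016128 = 4712302 kJ m⁻²

4712302 kJ m⁻²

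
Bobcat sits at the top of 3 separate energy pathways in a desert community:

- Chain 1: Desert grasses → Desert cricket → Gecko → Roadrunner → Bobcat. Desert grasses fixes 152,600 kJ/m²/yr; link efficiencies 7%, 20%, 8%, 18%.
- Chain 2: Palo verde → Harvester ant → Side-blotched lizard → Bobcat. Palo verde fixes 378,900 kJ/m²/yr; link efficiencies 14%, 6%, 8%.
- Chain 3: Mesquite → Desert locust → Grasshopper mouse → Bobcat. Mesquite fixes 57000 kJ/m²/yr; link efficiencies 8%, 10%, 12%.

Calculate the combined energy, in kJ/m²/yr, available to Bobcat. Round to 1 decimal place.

340.1 kJ/m²/yr

Chain 1: 152600 × 0.07 × 0.2 × 0.08 × 0.18 = 30.76416 kJ/m²/yr
Chain 2: 378900 × 0.14 × 0.06 × 0.08 = 254.6208 kJ/m²/yr
Chain 3: 57000 × 0.08 × 0.1 × 0.12 = 54.72 kJ/m²/yr
Total at Bobcat: 30.76416 + 254.6208 + 54.72 = 340.10496 kJ/m²/yr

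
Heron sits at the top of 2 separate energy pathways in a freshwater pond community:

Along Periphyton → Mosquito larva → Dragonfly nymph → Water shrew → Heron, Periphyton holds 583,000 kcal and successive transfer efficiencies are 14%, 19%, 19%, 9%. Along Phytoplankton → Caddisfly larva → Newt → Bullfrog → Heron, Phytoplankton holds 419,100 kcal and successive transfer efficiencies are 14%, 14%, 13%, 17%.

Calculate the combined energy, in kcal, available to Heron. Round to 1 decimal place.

Via Periphyton: 583000 × 0.14 × 0.19 × 0.19 × 0.09 = 265.18338 kcal
Via Phytoplankton: 419100 × 0.14 × 0.14 × 0.13 × 0.17 = 181.537356 kcal
Total at Heron: 265.18338 + 181.537356 = 446.720736 kcal

446.7 kcal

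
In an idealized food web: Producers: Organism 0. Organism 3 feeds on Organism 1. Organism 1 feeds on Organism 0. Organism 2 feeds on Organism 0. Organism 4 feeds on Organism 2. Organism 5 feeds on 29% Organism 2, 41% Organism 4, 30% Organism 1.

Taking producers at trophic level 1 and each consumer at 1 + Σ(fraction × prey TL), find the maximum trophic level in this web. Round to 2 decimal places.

3.41

Organism 1: 1 + 1 = 2
Organism 2: 1 + 1 = 2
Organism 3: 1 + 2 = 3
Organism 4: 1 + 2 = 3
Organism 5: 1 + (0.29×2 + 0.41×3 + 0.3×2) = 3.41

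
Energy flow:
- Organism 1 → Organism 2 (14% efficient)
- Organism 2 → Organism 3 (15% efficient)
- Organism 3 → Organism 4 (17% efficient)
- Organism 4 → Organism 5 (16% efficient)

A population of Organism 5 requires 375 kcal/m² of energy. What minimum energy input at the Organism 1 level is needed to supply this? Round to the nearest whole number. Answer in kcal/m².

Cumulative transfer efficiency: 0.14 × 0.15 × 0.17 × 0.16 = 0.0005712
Organism 1 energy = 375 / 0.0005712 = 656513 kcal/m²

656513 kcal/m²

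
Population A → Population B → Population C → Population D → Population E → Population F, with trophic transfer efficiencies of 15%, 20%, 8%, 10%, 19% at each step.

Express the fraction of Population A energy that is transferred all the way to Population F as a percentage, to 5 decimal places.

Product of link efficiencies: 0.15 × 0.2 × 0.08 × 0.1 × 0.19 = 0.0000456
As a percentage: 0.0000456 × 100 = 0.00456%

0.00456%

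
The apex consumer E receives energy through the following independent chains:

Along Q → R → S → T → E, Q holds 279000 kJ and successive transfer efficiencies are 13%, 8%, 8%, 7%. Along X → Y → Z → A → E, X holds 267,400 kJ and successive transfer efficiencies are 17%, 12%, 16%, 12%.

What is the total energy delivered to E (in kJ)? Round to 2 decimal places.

Via Q: 279000 × 0.13 × 0.08 × 0.08 × 0.07 = 16.24896 kJ
Via X: 267400 × 0.17 × 0.12 × 0.16 × 0.12 = 104.735232 kJ
Total at E: 16.24896 + 104.735232 = 120.984192 kJ

120.98 kJ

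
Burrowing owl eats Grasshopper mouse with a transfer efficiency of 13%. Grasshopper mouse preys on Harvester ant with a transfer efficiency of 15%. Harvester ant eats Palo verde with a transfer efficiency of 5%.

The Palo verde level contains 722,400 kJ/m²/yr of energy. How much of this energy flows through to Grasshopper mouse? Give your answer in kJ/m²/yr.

Harvester ant: 722400 × 0.05 = 36120 kJ/m²/yr
Grasshopper mouse: 36120 × 0.15 = 5418 kJ/m²/yr

5418 kJ/m²/yr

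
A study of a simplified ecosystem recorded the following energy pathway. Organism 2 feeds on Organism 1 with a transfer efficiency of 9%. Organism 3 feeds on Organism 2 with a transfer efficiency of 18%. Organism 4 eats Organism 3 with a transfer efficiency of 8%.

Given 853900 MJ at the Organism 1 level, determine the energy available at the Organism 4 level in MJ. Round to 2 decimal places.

Organism 2: 853900 × 0.09 = 76851 MJ
Organism 3: 76851 × 0.18 = 13833.18 MJ
Organism 4: 13833.18 × 0.08 = 1106.6544 MJ

1106.65 MJ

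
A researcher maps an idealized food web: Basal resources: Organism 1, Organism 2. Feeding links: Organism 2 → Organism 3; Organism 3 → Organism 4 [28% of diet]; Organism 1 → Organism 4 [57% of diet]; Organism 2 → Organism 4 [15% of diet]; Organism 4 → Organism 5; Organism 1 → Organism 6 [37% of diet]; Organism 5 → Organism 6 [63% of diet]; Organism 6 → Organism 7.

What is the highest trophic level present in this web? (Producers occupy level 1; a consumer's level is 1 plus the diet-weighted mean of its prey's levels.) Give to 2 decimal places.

4.44

Organism 3: 1 + 1 = 2
Organism 4: 1 + (0.28×2 + 0.57×1 + 0.15×1) = 2.28
Organism 5: 1 + 2.28 = 3.28
Organism 6: 1 + (0.37×1 + 0.63×3.28) = 3.4364
Organism 7: 1 + 3.4364 = 4.4364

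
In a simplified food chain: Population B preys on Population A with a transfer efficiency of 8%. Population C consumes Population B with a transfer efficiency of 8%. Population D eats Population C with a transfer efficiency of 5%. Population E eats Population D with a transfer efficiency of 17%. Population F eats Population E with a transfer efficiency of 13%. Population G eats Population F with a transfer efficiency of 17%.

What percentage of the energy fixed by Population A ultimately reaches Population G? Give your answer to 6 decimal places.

Product of link efficiencies: 0.08 × 0.08 × 0.05 × 0.17 × 0.13 × 0.17 = 0.00000120224
As a percentage: 0.00000120224 × 100 = 0.000120%

0.000120%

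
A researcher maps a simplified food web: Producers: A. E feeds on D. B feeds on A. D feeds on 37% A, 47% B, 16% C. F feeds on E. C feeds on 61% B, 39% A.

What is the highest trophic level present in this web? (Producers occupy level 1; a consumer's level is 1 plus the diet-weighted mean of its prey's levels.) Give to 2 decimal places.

4.73

B: 1 + 1 = 2
C: 1 + (0.61×2 + 0.39×1) = 2.61
D: 1 + (0.37×1 + 0.47×2 + 0.16×2.61) = 2.7276
E: 1 + 2.7276 = 3.7276
F: 1 + 3.7276 = 4.7276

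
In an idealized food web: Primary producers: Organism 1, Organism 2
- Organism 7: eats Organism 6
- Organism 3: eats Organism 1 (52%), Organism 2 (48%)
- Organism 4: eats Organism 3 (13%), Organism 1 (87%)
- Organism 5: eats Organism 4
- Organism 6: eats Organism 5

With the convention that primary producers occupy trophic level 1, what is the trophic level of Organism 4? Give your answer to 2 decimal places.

Organism 3: 1 + (0.52×1 + 0.48×1) = 2
Organism 4: 1 + (0.13×2 + 0.87×1) = 2.13
Organism 5: 1 + 2.13 = 3.13
Organism 6: 1 + 3.13 = 4.13
Organism 7: 1 + 4.13 = 5.13

2.13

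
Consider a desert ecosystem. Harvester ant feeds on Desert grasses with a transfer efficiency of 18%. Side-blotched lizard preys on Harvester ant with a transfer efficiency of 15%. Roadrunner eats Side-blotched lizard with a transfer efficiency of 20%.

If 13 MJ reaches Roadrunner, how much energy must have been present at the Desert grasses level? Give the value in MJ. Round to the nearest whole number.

Cumulative transfer efficiency: 0.18 × 0.15 × 0.2 = 0.0054
Desert grasses energy = 13 / 0.0054 = 2407 MJ

2407 MJ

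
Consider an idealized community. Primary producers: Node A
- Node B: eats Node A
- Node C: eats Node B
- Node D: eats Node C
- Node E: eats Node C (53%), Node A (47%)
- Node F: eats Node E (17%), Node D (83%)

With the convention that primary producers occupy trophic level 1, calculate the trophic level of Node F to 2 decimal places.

Node B: 1 + 1 = 2
Node C: 1 + 2 = 3
Node D: 1 + 3 = 4
Node E: 1 + (0.53×3 + 0.47×1) = 3.06
Node F: 1 + (0.17×3.06 + 0.83×4) = 4.8402

4.84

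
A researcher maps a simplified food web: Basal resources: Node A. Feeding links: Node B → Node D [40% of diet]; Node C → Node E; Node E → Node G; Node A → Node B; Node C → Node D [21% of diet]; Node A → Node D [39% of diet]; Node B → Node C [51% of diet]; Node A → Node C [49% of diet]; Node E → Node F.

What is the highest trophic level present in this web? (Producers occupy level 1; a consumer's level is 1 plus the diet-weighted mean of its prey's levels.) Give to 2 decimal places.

Node B: 1 + 1 = 2
Node C: 1 + (0.51×2 + 0.49×1) = 2.51
Node D: 1 + (0.4×2 + 0.21×2.51 + 0.39×1) = 2.7171
Node E: 1 + 2.51 = 3.51
Node F: 1 + 3.51 = 4.51
Node G: 1 + 3.51 = 4.51

4.51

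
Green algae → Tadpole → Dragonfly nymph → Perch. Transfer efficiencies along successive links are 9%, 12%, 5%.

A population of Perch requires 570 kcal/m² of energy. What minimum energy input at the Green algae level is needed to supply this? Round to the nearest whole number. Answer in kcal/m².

1055556 kcal/m²

Cumulative transfer efficiency: 0.09 × 0.12 × 0.05 = 0.00054
Green algae energy = 570 / 0.00054 = 1055556 kcal/m²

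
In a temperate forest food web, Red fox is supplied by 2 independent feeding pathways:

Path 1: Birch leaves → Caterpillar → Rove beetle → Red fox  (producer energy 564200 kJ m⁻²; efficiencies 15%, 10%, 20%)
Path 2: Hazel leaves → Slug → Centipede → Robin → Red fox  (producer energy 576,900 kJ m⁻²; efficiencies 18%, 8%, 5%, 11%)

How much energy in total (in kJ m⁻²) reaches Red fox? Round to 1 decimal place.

Path 1: 564200 × 0.15 × 0.1 × 0.2 = 1692.6 kJ m⁻²
Path 2: 576900 × 0.18 × 0.08 × 0.05 × 0.11 = 45.69048 kJ m⁻²
Total at Red fox: 1692.6 + 45.69048 = 1738.29048 kJ m⁻²

1738.3 kJ m⁻²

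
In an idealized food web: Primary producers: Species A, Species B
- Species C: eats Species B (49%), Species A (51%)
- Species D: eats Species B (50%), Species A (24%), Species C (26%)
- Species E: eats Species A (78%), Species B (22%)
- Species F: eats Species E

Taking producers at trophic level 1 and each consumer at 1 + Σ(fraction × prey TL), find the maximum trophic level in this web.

3

Species C: 1 + (0.49×1 + 0.51×1) = 2
Species D: 1 + (0.5×1 + 0.24×1 + 0.26×2) = 2.26
Species E: 1 + (0.78×1 + 0.22×1) = 2
Species F: 1 + 2 = 3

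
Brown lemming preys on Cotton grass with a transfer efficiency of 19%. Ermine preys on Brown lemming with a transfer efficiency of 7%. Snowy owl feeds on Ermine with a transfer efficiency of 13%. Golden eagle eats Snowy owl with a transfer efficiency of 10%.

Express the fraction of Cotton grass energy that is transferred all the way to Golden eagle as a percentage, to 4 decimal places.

0.0173%

Product of link efficiencies: 0.19 × 0.07 × 0.13 × 0.1 = 0.0001729
As a percentage: 0.0001729 × 100 = 0.0173%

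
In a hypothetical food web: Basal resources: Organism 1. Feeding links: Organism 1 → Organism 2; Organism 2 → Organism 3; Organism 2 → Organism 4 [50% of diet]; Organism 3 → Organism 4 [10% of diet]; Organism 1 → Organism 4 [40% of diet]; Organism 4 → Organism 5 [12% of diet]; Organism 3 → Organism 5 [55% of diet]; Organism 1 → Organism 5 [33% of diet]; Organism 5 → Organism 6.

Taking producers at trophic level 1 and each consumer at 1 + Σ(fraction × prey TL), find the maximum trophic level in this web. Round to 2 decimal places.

4.30

Organism 2: 1 + 1 = 2
Organism 3: 1 + 2 = 3
Organism 4: 1 + (0.5×2 + 0.1×3 + 0.4×1) = 2.7
Organism 5: 1 + (0.12×2.7 + 0.55×3 + 0.33×1) = 3.304
Organism 6: 1 + 3.304 = 4.304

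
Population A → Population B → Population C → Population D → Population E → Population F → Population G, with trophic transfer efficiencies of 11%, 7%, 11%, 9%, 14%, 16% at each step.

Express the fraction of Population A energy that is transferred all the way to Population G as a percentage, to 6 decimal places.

Product of link efficiencies: 0.11 × 0.07 × 0.11 × 0.09 × 0.14 × 0.16 = 0.000001707552
As a percentage: 0.000001707552 × 100 = 0.000171%

0.000171%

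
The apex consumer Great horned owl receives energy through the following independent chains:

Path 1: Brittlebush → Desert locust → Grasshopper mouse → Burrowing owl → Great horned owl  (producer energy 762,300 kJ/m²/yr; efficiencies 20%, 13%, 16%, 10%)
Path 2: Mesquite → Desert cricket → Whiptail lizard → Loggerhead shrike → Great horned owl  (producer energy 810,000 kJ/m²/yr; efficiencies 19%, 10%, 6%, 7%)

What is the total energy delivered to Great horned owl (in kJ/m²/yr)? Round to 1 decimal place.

Path 1: 762300 × 0.2 × 0.13 × 0.16 × 0.1 = 317.1168 kJ/m²/yr
Path 2: 810000 × 0.19 × 0.1 × 0.06 × 0.07 = 64.638 kJ/m²/yr
Total at Great horned owl: 317.1168 + 64.638 = 381.7548 kJ/m²/yr

381.8 kJ/m²/yr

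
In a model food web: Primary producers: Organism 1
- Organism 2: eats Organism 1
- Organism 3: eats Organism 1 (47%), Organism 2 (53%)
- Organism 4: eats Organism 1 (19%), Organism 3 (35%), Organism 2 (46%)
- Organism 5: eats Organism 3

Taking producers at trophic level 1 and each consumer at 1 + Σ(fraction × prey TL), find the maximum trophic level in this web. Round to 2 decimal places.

3.53

Organism 2: 1 + 1 = 2
Organism 3: 1 + (0.47×1 + 0.53×2) = 2.53
Organism 4: 1 + (0.19×1 + 0.35×2.53 + 0.46×2) = 2.9955
Organism 5: 1 + 2.53 = 3.53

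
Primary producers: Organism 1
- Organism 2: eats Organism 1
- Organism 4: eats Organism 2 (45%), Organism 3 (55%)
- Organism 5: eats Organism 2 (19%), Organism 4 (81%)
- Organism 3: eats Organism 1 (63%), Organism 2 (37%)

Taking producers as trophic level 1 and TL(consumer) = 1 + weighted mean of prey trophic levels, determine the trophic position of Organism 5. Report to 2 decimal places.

Organism 2: 1 + 1 = 2
Organism 3: 1 + (0.63×1 + 0.37×2) = 2.37
Organism 4: 1 + (0.45×2 + 0.55×2.37) = 3.2035
Organism 5: 1 + (0.19×2 + 0.81×3.2035) = 3.974835

3.97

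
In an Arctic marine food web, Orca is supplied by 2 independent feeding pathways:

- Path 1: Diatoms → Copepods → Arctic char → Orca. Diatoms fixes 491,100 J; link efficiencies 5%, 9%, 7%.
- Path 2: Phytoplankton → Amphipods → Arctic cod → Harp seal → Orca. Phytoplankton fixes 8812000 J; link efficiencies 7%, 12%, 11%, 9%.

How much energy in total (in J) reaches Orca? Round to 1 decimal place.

887.5 J

Path 1: 491100 × 0.05 × 0.09 × 0.07 = 154.6965 J
Path 2: 8812000 × 0.07 × 0.12 × 0.11 × 0.09 = 732.80592 J
Total at Orca: 154.6965 + 732.80592 = 887.50242 J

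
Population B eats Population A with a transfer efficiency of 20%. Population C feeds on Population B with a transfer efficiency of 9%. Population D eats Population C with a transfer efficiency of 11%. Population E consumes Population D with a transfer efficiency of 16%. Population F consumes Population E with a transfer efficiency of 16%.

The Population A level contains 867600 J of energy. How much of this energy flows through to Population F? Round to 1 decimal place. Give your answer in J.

44.0 J

Population B: 867600 × 0.2 = 173520 J
Population C: 173520 × 0.09 = 15616.8 J
Population D: 15616.8 × 0.11 = 1717.848 J
Population E: 1717.848 × 0.16 = 274.85568 J
Population F: 274.85568 × 0.16 = 43.9769088 J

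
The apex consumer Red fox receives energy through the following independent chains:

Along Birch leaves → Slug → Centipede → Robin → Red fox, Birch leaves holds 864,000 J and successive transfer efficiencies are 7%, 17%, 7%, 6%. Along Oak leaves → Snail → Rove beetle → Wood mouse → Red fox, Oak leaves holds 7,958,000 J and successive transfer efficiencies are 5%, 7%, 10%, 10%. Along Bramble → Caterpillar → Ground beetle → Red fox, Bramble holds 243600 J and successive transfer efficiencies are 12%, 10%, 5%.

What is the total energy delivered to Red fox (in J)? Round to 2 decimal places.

467.87 J

Via Birch leaves: 864000 × 0.07 × 0.17 × 0.07 × 0.06 = 43.18272 J
Via Oak leaves: 7958000 × 0.05 × 0.07 × 0.1 × 0.1 = 278.53 J
Via Bramble: 243600 × 0.12 × 0.1 × 0.05 = 146.16 J
Total at Red fox: 43.18272 + 278.53 + 146.16 = 467.87272 J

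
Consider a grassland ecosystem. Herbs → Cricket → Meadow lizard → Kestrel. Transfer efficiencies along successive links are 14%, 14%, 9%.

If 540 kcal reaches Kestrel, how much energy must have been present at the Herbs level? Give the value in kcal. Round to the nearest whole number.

306122 kcal

Cumulative transfer efficiency: 0.14 × 0.14 × 0.09 = 0.001764
Herbs energy = 540 / 0.001764 = 306122 kcal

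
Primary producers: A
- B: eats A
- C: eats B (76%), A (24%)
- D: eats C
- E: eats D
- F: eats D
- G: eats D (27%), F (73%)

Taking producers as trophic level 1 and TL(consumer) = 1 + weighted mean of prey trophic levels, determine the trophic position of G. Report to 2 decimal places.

B: 1 + 1 = 2
C: 1 + (0.76×2 + 0.24×1) = 2.76
D: 1 + 2.76 = 3.76
E: 1 + 3.76 = 4.76
F: 1 + 3.76 = 4.76
G: 1 + (0.27×3.76 + 0.73×4.76) = 5.49

5.49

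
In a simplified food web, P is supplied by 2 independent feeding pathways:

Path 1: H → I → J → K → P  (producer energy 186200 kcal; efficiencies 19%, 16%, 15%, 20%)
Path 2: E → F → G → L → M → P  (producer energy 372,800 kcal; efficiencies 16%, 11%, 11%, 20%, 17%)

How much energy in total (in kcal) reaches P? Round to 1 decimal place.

194.4 kcal

Path 1: 186200 × 0.19 × 0.16 × 0.15 × 0.2 = 169.8144 kcal
Path 2: 372800 × 0.16 × 0.11 × 0.11 × 0.2 × 0.17 = 24.5391872 kcal
Total at P: 169.8144 + 24.5391872 = 194.3535872 kcal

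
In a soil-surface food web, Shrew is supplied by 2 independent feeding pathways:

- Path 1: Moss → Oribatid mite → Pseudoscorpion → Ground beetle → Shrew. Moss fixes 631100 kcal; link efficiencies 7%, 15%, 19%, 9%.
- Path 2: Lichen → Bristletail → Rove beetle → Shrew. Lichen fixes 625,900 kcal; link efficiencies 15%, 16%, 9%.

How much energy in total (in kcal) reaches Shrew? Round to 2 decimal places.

Path 1: 631100 × 0.07 × 0.15 × 0.19 × 0.09 = 113.314005 kcal
Path 2: 625900 × 0.15 × 0.16 × 0.09 = 1351.944 kcal
Total at Shrew: 113.314005 + 1351.944 = 1465.258005 kcal

1465.26 kcal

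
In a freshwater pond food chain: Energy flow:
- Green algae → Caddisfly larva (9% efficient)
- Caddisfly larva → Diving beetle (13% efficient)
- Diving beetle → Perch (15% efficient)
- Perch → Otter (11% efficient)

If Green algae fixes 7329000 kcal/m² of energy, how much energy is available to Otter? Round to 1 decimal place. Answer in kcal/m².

1414.9 kcal/m²

Caddisfly larva: 7329000 × 0.09 = 659610 kcal/m²
Diving beetle: 659610 × 0.13 = 85749.3 kcal/m²
Perch: 85749.3 × 0.15 = 12862.395 kcal/m²
Otter: 12862.395 × 0.11 = 1414.86345 kcal/m²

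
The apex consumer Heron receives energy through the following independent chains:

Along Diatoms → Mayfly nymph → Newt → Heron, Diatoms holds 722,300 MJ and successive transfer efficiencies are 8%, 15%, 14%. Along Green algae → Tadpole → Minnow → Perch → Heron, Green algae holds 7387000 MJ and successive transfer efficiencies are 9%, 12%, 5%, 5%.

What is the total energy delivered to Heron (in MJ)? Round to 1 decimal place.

Via Diatoms: 722300 × 0.08 × 0.15 × 0.14 = 1213.464 MJ
Via Green algae: 7387000 × 0.09 × 0.12 × 0.05 × 0.05 = 199.449 MJ
Total at Heron: 1213.464 + 199.449 = 1412.913 MJ

1412.9 MJ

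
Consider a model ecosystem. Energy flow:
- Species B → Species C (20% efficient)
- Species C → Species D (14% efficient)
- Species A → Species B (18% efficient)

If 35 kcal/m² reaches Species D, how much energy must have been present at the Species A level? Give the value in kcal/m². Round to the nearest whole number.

6944 kcal/m²

Cumulative transfer efficiency: 0.18 × 0.2 × 0.14 = 0.00504
Species A energy = 35 / 0.00504 = 6944 kcal/m²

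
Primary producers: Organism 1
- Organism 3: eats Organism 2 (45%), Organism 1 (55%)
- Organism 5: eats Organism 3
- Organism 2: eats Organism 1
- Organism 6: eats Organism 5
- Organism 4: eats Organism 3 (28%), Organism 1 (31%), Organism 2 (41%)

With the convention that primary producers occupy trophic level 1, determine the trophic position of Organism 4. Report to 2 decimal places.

2.82

Organism 2: 1 + 1 = 2
Organism 3: 1 + (0.45×2 + 0.55×1) = 2.45
Organism 4: 1 + (0.28×2.45 + 0.31×1 + 0.41×2) = 2.816
Organism 5: 1 + 2.45 = 3.45
Organism 6: 1 + 3.45 = 4.45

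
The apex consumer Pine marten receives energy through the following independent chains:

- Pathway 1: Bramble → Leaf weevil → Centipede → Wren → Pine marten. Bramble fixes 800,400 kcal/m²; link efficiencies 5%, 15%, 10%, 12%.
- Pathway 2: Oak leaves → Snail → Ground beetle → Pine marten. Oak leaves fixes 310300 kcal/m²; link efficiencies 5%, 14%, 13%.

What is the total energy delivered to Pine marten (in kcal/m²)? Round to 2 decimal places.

Pathway 1: 800400 × 0.05 × 0.15 × 0.1 × 0.12 = 72.036 kcal/m²
Pathway 2: 310300 × 0.05 × 0.14 × 0.13 = 282.373 kcal/m²
Total at Pine marten: 72.036 + 282.373 = 354.409 kcal/m²

354.41 kcal/m²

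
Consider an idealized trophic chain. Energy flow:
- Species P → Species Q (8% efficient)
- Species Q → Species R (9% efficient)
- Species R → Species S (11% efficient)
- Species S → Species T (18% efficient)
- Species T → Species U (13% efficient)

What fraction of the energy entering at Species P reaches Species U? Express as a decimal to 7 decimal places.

Product of link efficiencies: 0.08 × 0.09 × 0.11 × 0.18 × 0.13 = 0.0000185328

0.0000185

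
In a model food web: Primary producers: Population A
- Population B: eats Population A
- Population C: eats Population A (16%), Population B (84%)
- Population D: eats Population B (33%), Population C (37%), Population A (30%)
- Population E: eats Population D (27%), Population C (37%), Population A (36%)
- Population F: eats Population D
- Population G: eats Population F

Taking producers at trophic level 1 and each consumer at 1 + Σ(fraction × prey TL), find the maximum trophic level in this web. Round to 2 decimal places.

Population B: 1 + 1 = 2
Population C: 1 + (0.16×1 + 0.84×2) = 2.84
Population D: 1 + (0.33×2 + 0.37×2.84 + 0.3×1) = 3.0108
Population E: 1 + (0.27×3.0108 + 0.37×2.84 + 0.36×1) = 3.223716
Population F: 1 + 3.0108 = 4.0108
Population G: 1 + 4.0108 = 5.0108

5.01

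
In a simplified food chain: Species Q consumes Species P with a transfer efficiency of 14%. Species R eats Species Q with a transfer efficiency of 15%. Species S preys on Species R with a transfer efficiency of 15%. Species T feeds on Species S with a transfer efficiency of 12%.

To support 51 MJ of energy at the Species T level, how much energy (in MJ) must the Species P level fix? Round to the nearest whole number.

134921 MJ

Cumulative transfer efficiency: 0.14 × 0.15 × 0.15 × 0.12 = 0.000378
Species P energy = 51 / 0.000378 = 134921 MJ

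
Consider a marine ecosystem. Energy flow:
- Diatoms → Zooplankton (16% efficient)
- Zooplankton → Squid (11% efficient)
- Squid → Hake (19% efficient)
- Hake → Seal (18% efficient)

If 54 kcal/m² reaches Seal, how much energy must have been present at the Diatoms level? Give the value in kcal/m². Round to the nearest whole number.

89713 kcal/m²

Cumulative transfer efficiency: 0.16 × 0.11 × 0.19 × 0.18 = 0.00060192
Diatoms energy = 54 / 0.00060192 = 89713 kcal/m²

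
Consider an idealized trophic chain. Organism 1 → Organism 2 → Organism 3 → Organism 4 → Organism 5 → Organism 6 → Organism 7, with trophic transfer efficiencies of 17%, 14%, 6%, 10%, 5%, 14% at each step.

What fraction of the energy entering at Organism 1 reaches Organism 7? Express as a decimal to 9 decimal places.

0.000001000

Product of link efficiencies: 0.17 × 0.14 × 0.06 × 0.1 × 0.05 × 0.14 = 0.0000009996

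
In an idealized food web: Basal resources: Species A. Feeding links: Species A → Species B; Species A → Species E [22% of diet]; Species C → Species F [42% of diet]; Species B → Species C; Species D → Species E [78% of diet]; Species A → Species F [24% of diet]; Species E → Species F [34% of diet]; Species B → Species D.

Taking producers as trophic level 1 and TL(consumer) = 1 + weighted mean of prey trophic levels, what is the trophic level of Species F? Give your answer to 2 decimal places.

3.71

Species B: 1 + 1 = 2
Species C: 1 + 2 = 3
Species D: 1 + 2 = 3
Species E: 1 + (0.78×3 + 0.22×1) = 3.56
Species F: 1 + (0.24×1 + 0.42×3 + 0.34×3.56) = 3.7104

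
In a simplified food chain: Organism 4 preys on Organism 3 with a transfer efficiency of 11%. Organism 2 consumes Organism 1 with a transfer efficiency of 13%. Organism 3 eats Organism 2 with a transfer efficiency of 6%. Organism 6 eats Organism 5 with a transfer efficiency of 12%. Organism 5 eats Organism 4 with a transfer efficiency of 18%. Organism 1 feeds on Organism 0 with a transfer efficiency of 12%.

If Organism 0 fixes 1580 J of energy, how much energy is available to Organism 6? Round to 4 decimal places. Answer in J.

0.0035 J

Organism 1: 1580 × 0.12 = 189.6 J
Organism 2: 189.6 × 0.13 = 24.648 J
Organism 3: 24.648 × 0.06 = 1.47888 J
Organism 4: 1.47888 × 0.11 = 0.1626768 J
Organism 5: 0.1626768 × 0.18 = 0.029281824 J
Organism 6: 0.029281824 × 0.12 = 0.00351381888 J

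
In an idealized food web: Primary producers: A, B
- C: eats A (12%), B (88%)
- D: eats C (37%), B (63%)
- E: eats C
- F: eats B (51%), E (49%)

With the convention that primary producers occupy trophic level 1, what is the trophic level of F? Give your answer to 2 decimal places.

C: 1 + (0.12×1 + 0.88×1) = 2
D: 1 + (0.37×2 + 0.63×1) = 2.37
E: 1 + 2 = 3
F: 1 + (0.51×1 + 0.49×3) = 2.98

2.98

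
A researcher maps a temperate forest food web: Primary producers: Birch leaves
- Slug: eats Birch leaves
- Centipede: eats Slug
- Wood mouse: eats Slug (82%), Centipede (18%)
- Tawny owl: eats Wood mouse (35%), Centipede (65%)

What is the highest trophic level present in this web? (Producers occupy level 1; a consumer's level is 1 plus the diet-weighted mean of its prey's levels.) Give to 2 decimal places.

4.06

Slug: 1 + 1 = 2
Centipede: 1 + 2 = 3
Wood mouse: 1 + (0.82×2 + 0.18×3) = 3.18
Tawny owl: 1 + (0.35×3.18 + 0.65×3) = 4.063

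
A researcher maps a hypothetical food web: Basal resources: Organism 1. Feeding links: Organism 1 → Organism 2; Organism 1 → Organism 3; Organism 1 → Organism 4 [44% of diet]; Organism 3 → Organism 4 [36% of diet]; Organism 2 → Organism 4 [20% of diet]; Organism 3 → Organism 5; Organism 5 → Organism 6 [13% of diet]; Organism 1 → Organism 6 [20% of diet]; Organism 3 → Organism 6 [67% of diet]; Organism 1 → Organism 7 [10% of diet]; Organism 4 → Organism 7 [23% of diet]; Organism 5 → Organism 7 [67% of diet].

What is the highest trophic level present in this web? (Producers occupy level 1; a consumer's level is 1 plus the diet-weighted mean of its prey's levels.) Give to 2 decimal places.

3.70

Organism 2: 1 + 1 = 2
Organism 3: 1 + 1 = 2
Organism 4: 1 + (0.44×1 + 0.36×2 + 0.2×2) = 2.56
Organism 5: 1 + 2 = 3
Organism 6: 1 + (0.13×3 + 0.2×1 + 0.67×2) = 2.93
Organism 7: 1 + (0.1×1 + 0.23×2.56 + 0.67×3) = 3.6988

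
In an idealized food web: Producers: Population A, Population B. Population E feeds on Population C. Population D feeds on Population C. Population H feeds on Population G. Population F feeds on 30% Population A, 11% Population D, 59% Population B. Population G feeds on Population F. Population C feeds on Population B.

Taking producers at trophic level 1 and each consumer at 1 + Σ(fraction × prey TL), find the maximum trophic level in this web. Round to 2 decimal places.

Population C: 1 + 1 = 2
Population D: 1 + 2 = 3
Population E: 1 + 2 = 3
Population F: 1 + (0.3×1 + 0.11×3 + 0.59×1) = 2.22
Population G: 1 + 2.22 = 3.22
Population H: 1 + 3.22 = 4.22

4.22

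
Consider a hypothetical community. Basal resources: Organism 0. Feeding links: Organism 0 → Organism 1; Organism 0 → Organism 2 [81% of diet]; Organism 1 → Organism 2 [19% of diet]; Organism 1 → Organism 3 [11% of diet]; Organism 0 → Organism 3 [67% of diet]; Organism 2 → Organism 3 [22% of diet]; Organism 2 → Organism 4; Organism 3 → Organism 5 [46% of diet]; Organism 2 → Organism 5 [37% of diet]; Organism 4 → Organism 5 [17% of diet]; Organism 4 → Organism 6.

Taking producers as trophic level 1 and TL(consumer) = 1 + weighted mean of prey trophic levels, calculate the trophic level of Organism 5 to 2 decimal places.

Organism 1: 1 + 1 = 2
Organism 2: 1 + (0.81×1 + 0.19×2) = 2.19
Organism 3: 1 + (0.11×2 + 0.67×1 + 0.22×2.19) = 2.3718
Organism 4: 1 + 2.19 = 3.19
Organism 5: 1 + (0.46×2.3718 + 0.37×2.19 + 0.17×3.19) = 3.443628
Organism 6: 1 + 3.19 = 4.19

3.44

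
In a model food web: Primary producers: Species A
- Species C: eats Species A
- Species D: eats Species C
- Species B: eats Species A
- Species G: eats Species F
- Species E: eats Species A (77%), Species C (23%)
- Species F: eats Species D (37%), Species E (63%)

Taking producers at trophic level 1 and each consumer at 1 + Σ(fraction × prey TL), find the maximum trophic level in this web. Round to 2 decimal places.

Species B: 1 + 1 = 2
Species C: 1 + 1 = 2
Species D: 1 + 2 = 3
Species E: 1 + (0.77×1 + 0.23×2) = 2.23
Species F: 1 + (0.37×3 + 0.63×2.23) = 3.5149
Species G: 1 + 3.5149 = 4.5149

4.51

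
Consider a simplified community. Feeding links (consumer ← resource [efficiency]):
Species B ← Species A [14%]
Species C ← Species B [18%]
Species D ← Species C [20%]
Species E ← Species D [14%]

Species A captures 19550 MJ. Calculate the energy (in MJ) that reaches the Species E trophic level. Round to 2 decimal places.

Species B: 19550 × 0.14 = 2737 MJ
Species C: 2737 × 0.18 = 492.66 MJ
Species D: 492.66 × 0.2 = 98.532 MJ
Species E: 98.532 × 0.14 = 13.79448 MJ

13.79 MJ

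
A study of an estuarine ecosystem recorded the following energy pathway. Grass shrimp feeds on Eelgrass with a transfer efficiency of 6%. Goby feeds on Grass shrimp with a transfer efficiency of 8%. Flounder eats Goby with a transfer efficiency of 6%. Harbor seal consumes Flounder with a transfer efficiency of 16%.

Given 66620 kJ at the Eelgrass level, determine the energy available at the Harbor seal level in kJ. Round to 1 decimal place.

Grass shrimp: 66620 × 0.06 = 3997.2 kJ
Goby: 3997.2 × 0.08 = 319.776 kJ
Flounder: 319.776 × 0.06 = 19.18656 kJ
Harbor seal: 19.18656 × 0.16 = 3.0698496 kJ

3.1 kJ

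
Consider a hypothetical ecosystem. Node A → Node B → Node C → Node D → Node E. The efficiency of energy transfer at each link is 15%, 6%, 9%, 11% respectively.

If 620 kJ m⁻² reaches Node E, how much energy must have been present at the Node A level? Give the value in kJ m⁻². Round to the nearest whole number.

6958474 kJ m⁻²

Cumulative transfer efficiency: 0.15 × 0.06 × 0.09 × 0.11 = 0.0000891
Node A energy = 620 / 0.0000891 = 6958474 kJ m⁻²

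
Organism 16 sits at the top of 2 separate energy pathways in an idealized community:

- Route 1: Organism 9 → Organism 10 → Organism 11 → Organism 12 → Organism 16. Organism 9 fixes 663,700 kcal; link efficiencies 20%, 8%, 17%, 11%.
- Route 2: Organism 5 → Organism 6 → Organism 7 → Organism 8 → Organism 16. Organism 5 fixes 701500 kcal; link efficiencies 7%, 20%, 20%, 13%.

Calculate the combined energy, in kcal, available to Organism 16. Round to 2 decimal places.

Route 1: 663700 × 0.2 × 0.08 × 0.17 × 0.11 = 198.57904 kcal
Route 2: 701500 × 0.07 × 0.2 × 0.2 × 0.13 = 255.346 kcal
Total at Organism 16: 198.57904 + 255.346 = 453.92504 kcal

453.93 kcal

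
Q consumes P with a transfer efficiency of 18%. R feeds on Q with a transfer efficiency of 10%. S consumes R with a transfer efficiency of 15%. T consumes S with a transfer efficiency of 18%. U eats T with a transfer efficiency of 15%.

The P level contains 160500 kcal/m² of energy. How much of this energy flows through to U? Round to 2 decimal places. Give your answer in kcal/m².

11.70 kcal/m²

Q: 160500 × 0.18 = 28890 kcal/m²
R: 28890 × 0.1 = 2889 kcal/m²
S: 2889 × 0.15 = 433.35 kcal/m²
T: 433.35 × 0.18 = 78.003 kcal/m²
U: 78.003 × 0.15 = 11.70045 kcal/m²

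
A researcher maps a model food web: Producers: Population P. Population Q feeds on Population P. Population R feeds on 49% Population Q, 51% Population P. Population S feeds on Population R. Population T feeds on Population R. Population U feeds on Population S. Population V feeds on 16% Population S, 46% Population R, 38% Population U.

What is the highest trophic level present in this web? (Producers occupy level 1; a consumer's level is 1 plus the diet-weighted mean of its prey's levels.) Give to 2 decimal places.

4.49

Population Q: 1 + 1 = 2
Population R: 1 + (0.49×2 + 0.51×1) = 2.49
Population S: 1 + 2.49 = 3.49
Population T: 1 + 2.49 = 3.49
Population U: 1 + 3.49 = 4.49
Population V: 1 + (0.16×3.49 + 0.46×2.49 + 0.38×4.49) = 4.41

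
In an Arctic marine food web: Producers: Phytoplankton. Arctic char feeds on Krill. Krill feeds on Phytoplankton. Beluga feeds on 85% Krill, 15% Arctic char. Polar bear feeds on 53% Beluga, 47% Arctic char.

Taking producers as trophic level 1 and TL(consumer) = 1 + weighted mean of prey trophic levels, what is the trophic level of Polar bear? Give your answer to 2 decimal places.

4.08

Krill: 1 + 1 = 2
Arctic char: 1 + 2 = 3
Beluga: 1 + (0.85×2 + 0.15×3) = 3.15
Polar bear: 1 + (0.53×3.15 + 0.47×3) = 4.0795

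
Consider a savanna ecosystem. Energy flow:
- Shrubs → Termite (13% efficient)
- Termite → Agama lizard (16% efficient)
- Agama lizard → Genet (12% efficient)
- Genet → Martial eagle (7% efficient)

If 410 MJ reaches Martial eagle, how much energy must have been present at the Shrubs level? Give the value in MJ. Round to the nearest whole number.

2346612 MJ

Cumulative transfer efficiency: 0.13 × 0.16 × 0.12 × 0.07 = 0.00017472
Shrubs energy = 410 / 0.00017472 = 2346612 MJ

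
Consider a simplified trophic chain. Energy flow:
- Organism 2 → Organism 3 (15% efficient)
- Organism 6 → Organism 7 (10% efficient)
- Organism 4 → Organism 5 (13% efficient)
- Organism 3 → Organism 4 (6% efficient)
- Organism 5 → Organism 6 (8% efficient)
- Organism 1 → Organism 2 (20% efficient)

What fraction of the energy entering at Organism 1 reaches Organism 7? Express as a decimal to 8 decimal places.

Product of link efficiencies: 0.2 × 0.15 × 0.06 × 0.13 × 0.08 × 0.1 = 0.000001872

0.00000187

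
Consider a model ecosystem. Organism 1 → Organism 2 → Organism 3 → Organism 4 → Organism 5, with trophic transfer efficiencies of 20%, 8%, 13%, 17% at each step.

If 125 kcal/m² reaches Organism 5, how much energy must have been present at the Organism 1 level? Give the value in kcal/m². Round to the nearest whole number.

Cumulative transfer efficiency: 0.2 × 0.08 × 0.13 × 0.17 = 0.0003536
Organism 1 energy = 125 / 0.0003536 = 353507 kcal/m²

353507 kcal/m²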